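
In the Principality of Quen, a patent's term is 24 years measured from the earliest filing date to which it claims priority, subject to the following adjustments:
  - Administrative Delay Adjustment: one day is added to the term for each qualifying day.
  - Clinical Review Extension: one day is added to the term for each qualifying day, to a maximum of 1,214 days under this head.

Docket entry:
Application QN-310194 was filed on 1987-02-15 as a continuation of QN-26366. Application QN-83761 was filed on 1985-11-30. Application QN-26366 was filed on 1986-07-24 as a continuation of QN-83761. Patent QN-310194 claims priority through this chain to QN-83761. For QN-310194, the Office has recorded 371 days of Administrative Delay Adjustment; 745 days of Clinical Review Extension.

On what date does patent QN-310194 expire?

December 20, 2012

Earliest priority filing: 30 November 1985.
Base term: 30 November 1985 + 24 years → 30 November 2009.
Administrative Delay Adjustment: +371 days → 6 December 2010.
Clinical Review Extension: 745 days (within the 1214-day cap) → +745 days → 20 December 2012.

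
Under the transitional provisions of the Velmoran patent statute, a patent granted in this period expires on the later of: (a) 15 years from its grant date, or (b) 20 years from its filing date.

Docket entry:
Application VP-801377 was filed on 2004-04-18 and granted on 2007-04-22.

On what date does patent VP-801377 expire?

2024-04-18

(a) grant + 15 years → 22 April 2022.
(b) filing + 20 years → 18 April 2024.
Later of the two: 18 April 2024.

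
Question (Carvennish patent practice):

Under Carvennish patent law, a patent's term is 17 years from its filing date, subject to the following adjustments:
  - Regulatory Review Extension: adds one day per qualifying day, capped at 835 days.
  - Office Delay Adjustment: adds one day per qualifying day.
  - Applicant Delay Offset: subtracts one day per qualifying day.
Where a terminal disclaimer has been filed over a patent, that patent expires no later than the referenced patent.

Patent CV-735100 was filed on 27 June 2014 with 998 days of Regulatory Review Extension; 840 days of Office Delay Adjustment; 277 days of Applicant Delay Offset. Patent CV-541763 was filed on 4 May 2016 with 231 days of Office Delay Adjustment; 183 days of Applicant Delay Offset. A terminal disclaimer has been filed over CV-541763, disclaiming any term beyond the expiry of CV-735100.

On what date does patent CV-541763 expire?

June 21, 2033

Natural term of CV-541763:
  Base: filing + 17 years → 4 May 2033.
  Office Delay Adjustment: +231 days → 21 December 2033.
  Applicant Delay Offset: −183 days → 21 June 2033.
Expiry of referenced patent CV-735100:
  Base: filing + 17 years → 27 June 2031.
  Regulatory Review Extension: 998 days claimed exceeds the 835-day cap, so +835 days → 9 October 2033.
  Office Delay Adjustment: +840 days → 27 January 2036.
  Applicant Delay Offset: −277 days → 25 April 2035.
Terminal disclaimer: CV-541763 expires on the earlier of 21 June 2033 and 25 April 2035.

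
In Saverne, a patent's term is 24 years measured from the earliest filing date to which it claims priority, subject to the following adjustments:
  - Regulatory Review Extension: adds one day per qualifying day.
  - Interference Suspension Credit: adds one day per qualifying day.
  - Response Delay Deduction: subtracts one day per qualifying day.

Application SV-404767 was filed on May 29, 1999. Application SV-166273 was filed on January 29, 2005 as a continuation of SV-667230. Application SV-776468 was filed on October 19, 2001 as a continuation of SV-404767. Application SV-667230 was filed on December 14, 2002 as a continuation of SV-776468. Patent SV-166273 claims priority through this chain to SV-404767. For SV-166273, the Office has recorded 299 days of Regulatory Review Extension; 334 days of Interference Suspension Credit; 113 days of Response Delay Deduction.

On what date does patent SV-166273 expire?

Earliest priority filing: 29 May 1999.
Base term: 29 May 1999 + 24 years → 29 May 2023.
Regulatory Review Extension: +299 days → 23 March 2024.
Interference Suspension Credit: +334 days → 20 February 2025.
Response Delay Deduction: −113 days → 30 October 2024.

October 30, 2024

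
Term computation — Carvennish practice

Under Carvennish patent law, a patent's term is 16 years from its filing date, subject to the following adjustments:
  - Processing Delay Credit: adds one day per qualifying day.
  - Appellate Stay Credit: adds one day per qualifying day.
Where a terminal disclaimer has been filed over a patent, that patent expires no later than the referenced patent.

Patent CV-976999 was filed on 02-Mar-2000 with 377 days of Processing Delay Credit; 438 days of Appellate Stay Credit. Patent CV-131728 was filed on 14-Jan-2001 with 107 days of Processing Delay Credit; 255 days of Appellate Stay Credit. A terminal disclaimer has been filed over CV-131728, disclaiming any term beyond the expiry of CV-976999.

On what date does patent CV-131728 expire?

January 11, 2018

Natural term of CV-131728:
  Base: filing + 16 years → 14 January 2017.
  Processing Delay Credit: +107 days → 1 May 2017.
  Appellate Stay Credit: +255 days → 11 January 2018.
Expiry of referenced patent CV-976999:
  Base: filing + 16 years → 2 March 2016.
  Processing Delay Credit: +377 days → 14 March 2017.
  Appellate Stay Credit: +438 days → 26 May 2018.
Terminal disclaimer: CV-131728 expires on the earlier of 11 January 2018 and 26 May 2018.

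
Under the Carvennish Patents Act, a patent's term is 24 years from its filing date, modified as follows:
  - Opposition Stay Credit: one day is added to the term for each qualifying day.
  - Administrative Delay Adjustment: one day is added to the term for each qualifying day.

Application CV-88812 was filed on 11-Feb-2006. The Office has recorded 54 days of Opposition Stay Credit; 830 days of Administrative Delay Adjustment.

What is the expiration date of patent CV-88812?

Base term: filing date + 24 years → 11 February 2030.
Opposition Stay Credit: +54 days → 6 April 2030.
Administrative Delay Adjustment: +830 days → 14 July 2032.

2032-07-14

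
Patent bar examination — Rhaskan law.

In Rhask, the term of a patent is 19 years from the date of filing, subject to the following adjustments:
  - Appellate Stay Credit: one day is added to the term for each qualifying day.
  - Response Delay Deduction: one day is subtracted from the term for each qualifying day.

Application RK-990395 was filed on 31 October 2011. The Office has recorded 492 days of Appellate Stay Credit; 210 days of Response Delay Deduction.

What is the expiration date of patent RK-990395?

Base term: filing date + 19 years → 31 October 2030.
Appellate Stay Credit: +492 days → 6 March 2032.
Response Delay Deduction: −210 days → 9 August 2031.

August 9, 2031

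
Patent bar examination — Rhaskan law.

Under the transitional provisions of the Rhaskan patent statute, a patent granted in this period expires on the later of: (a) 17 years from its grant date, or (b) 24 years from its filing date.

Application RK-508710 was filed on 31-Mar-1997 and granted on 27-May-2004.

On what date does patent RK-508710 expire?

(a) grant + 17 years → 27 May 2021.
(b) filing + 24 years → 31 March 2021.
Later of the two: 27 May 2021.

May 27, 2021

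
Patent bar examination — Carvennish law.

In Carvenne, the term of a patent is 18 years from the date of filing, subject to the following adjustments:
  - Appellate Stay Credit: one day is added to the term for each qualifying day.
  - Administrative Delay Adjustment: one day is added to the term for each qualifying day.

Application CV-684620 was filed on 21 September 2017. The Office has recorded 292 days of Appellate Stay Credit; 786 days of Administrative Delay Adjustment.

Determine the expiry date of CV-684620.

Base term: filing date + 18 years → 21 September 2035.
Appellate Stay Credit: +292 days → 9 July 2036.
Administrative Delay Adjustment: +786 days → 3 September 2038.

2038-09-03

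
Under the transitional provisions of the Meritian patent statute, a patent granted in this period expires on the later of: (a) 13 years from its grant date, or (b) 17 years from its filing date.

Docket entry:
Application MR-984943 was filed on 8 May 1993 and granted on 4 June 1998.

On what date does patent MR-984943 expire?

2011-06-04

(a) grant + 13 years → 4 June 2011.
(b) filing + 17 years → 8 May 2010.
Later of the two: 4 June 2011.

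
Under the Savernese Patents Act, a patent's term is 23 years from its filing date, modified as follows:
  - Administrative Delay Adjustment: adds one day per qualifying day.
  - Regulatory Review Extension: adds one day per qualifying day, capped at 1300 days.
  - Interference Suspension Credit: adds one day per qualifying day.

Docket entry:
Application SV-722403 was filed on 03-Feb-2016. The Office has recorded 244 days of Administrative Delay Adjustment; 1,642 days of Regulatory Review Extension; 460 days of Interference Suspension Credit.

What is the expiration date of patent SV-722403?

2044-07-30

Base term: filing date + 23 years → 3 February 2039.
Administrative Delay Adjustment: +244 days → 5 October 2039.
Regulatory Review Extension: 1642 days claimed exceeds the 1300-day cap, so +1300 days → 27 April 2043.
Interference Suspension Credit: +460 days → 30 July 2044.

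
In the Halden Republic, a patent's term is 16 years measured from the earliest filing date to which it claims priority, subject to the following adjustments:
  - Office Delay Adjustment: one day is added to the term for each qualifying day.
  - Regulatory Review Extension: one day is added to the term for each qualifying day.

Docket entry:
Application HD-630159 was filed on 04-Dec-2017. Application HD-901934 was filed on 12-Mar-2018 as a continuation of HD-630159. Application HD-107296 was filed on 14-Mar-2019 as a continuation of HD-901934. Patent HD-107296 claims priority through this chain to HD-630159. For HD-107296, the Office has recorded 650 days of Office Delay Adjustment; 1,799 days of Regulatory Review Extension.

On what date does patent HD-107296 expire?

Earliest priority filing: 4 December 2017.
Base term: 4 December 2017 + 16 years → 4 December 2033.
Office Delay Adjustment: +650 days → 15 September 2035.
Regulatory Review Extension: +1799 days → 18 August 2040.

August 18, 2040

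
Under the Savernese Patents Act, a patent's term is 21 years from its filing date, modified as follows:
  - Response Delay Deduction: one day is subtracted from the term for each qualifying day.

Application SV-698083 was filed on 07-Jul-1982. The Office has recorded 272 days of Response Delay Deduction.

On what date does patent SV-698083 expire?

October 8, 2002

Base term: filing date + 21 years → 7 July 2003.
Response Delay Deduction: −272 days → 8 October 2002.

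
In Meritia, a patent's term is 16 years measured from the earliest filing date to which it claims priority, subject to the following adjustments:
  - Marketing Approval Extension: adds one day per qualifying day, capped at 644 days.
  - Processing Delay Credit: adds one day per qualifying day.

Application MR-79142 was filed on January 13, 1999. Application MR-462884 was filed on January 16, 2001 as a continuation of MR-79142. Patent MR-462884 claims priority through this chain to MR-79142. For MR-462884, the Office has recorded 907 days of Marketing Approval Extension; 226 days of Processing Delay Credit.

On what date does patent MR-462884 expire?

Earliest priority filing: 13 January 1999.
Base term: 13 January 1999 + 16 years → 13 January 2015.
Marketing Approval Extension: 907 days claimed exceeds the 644-day cap, so +644 days → 18 October 2016.
Processing Delay Credit: +226 days → 1 June 2017.

2017-06-01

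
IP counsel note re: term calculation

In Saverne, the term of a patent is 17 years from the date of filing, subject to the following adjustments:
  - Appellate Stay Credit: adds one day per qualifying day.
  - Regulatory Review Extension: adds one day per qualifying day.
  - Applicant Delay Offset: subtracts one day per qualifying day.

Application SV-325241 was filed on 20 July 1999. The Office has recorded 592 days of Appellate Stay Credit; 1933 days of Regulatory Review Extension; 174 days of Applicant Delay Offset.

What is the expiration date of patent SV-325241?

2022-12-27

Base term: filing date + 17 years → 20 July 2016.
Appellate Stay Credit: +592 days → 4 March 2018.
Regulatory Review Extension: +1933 days → 19 June 2023.
Applicant Delay Offset: −174 days → 27 December 2022.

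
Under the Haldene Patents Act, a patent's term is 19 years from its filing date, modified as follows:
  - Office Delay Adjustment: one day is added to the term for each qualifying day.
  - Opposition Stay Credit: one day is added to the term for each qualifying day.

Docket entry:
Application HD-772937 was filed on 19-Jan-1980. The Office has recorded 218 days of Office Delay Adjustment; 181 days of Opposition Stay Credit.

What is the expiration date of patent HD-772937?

Base term: filing date + 19 years → 19 January 1999.
Office Delay Adjustment: +218 days → 25 August 1999.
Opposition Stay Credit: +181 days → 22 February 2000.

2000-02-22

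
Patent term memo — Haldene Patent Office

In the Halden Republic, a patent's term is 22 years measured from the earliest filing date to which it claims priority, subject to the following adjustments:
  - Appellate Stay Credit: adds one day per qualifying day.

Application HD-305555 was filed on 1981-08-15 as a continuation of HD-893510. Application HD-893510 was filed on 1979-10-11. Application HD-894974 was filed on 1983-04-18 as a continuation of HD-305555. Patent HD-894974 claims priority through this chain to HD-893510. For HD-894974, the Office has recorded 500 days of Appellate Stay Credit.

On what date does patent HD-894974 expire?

2003-02-23

Earliest priority filing: 11 October 1979.
Base term: 11 October 1979 + 22 years → 11 October 2001.
Appellate Stay Credit: +500 days → 23 February 2003.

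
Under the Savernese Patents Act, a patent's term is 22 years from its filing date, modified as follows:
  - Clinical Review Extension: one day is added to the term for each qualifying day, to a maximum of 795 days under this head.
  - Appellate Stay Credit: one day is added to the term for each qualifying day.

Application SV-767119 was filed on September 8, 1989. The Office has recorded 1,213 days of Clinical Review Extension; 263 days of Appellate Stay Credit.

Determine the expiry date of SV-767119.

Base term: filing date + 22 years → 8 September 2011.
Clinical Review Extension: 1213 days claimed exceeds the 795-day cap, so +795 days → 11 November 2013.
Appellate Stay Credit: +263 days → 1 August 2014.

2014-08-01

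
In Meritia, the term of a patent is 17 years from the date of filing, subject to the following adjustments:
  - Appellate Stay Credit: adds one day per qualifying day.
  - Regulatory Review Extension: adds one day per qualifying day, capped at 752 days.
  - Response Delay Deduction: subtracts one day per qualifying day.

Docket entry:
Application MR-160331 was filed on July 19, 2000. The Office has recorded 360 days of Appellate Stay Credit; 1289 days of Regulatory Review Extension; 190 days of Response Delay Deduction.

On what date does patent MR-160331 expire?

2020-01-27

Base term: filing date + 17 years → 19 July 2017.
Appellate Stay Credit: +360 days → 14 July 2018.
Regulatory Review Extension: 1289 days claimed exceeds the 752-day cap, so +752 days → 4 August 2020.
Response Delay Deduction: −190 days → 27 January 2020.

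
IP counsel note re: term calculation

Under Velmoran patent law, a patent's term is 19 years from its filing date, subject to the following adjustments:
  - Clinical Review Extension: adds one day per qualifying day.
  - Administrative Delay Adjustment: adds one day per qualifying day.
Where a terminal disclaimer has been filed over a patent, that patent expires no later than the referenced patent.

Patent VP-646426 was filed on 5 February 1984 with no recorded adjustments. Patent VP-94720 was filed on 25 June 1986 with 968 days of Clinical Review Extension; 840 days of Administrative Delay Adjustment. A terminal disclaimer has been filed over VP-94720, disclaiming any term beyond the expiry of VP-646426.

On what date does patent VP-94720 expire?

February 5, 2003

Natural term of VP-94720:
  Base: filing + 19 years → 25 June 2005.
  Clinical Review Extension: +968 days → 18 February 2008.
  Administrative Delay Adjustment: +840 days → 7 June 2010.
Expiry of referenced patent VP-646426:
  Base: filing + 19 years → 5 February 2003.
Terminal disclaimer: VP-94720 expires on the earlier of 7 June 2010 and 5 February 2003.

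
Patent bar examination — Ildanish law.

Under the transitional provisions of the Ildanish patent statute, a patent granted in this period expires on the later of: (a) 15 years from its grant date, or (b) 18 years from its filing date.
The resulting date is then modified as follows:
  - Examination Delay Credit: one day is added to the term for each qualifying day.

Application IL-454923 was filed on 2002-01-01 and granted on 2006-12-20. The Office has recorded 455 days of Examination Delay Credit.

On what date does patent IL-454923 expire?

(a) grant + 15 years → 20 December 2021.
(b) filing + 18 years → 1 January 2020.
Later of the two: 20 December 2021.
Examination Delay Credit: +455 days → 20 March 2023.

2023-03-20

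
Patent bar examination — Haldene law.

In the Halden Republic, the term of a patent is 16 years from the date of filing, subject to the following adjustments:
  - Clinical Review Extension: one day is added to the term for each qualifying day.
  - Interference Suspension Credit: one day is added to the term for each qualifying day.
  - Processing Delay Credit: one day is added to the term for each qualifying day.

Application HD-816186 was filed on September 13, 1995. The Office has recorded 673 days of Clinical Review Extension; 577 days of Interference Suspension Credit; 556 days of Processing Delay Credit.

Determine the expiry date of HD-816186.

2016-08-23

Base term: filing date + 16 years → 13 September 2011.
Clinical Review Extension: +673 days → 17 July 2013.
Interference Suspension Credit: +577 days → 14 February 2015.
Processing Delay Credit: +556 days → 23 August 2016.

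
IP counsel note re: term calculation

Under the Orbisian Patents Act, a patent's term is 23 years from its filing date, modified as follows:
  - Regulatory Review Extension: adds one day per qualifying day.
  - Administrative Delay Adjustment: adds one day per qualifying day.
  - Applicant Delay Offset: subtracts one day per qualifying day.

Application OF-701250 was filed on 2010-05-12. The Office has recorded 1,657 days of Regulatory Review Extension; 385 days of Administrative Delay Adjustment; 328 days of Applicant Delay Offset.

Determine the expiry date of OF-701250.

Base term: filing date + 23 years → 12 May 2033.
Regulatory Review Extension: +1657 days → 24 November 2037.
Administrative Delay Adjustment: +385 days → 14 December 2038.
Applicant Delay Offset: −328 days → 20 January 2038.

January 20, 2038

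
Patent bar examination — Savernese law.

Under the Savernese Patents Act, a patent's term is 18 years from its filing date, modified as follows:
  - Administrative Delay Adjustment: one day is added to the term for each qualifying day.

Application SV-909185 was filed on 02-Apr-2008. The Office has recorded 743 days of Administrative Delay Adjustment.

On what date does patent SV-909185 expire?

Base term: filing date + 18 years → 2 April 2026.
Administrative Delay Adjustment: +743 days → 14 April 2028.

April 14, 2028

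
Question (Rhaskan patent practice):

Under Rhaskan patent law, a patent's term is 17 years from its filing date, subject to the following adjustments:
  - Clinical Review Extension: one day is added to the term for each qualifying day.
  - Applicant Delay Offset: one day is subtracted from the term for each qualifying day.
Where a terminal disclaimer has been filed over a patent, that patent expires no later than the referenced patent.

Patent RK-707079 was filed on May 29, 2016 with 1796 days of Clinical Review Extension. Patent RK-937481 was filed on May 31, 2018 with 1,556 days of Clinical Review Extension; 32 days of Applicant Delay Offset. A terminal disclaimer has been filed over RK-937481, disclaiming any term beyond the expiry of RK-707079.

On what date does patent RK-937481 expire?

April 29, 2038

Natural term of RK-937481:
  Base: filing + 17 years → 31 May 2035.
  Clinical Review Extension: +1556 days → 3 September 2039.
  Applicant Delay Offset: −32 days → 2 August 2039.
Expiry of referenced patent RK-707079:
  Base: filing + 17 years → 29 May 2033.
  Clinical Review Extension: +1796 days → 29 April 2038.
Terminal disclaimer: RK-937481 expires on the earlier of 2 August 2039 and 29 April 2038.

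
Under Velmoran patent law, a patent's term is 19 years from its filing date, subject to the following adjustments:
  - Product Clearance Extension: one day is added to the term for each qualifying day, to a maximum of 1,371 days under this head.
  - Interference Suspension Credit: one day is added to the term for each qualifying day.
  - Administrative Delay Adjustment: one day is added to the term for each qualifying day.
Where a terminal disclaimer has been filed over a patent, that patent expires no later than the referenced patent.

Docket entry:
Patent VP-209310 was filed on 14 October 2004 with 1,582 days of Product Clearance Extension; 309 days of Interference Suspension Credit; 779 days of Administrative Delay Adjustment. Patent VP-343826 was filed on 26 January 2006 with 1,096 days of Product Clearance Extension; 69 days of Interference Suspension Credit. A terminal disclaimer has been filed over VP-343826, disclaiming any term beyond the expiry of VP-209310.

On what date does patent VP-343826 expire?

Natural term of VP-343826:
  Base: filing + 19 years → 26 January 2025.
  Product Clearance Extension: 1096 days (within the 1371-day cap) → +1096 days → 27 January 2028.
  Interference Suspension Credit: +69 days → 5 April 2028.
Expiry of referenced patent VP-209310:
  Base: filing + 19 years → 14 October 2023.
  Product Clearance Extension: 1582 days claimed exceeds the 1371-day cap, so +1371 days → 16 July 2027.
  Interference Suspension Credit: +309 days → 20 May 2028.
  Administrative Delay Adjustment: +779 days → 8 July 2030.
Terminal disclaimer: VP-343826 expires on the earlier of 5 April 2028 and 8 July 2030.

2028-04-05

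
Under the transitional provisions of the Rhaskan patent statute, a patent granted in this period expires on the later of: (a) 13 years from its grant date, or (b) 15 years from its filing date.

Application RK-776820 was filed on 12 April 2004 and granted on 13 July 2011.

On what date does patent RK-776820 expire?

(a) grant + 13 years → 13 July 2024.
(b) filing + 15 years → 12 April 2019.
Later of the two: 13 July 2024.

July 13, 2024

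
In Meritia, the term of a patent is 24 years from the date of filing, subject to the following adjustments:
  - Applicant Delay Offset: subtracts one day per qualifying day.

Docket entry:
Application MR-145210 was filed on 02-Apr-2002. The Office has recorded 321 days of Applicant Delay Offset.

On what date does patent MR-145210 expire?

Base term: filing date + 24 years → 2 April 2026.
Applicant Delay Offset: −321 days → 16 May 2025.

2025-05-16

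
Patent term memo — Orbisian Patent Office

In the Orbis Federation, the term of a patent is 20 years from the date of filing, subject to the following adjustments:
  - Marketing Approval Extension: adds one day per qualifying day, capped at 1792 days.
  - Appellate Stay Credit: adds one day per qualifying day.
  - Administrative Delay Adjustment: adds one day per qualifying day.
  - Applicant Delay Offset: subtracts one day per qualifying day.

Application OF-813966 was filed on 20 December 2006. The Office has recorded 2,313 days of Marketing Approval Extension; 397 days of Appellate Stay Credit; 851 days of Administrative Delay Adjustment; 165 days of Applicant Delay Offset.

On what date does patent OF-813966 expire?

2034-11-03

Base term: filing date + 20 years → 20 December 2026.
Marketing Approval Extension: 2313 days claimed exceeds the 1792-day cap, so +1792 days → 16 November 2031.
Appellate Stay Credit: +397 days → 17 December 2032.
Administrative Delay Adjustment: +851 days → 17 April 2035.
Applicant Delay Offset: −165 days → 3 November 2034.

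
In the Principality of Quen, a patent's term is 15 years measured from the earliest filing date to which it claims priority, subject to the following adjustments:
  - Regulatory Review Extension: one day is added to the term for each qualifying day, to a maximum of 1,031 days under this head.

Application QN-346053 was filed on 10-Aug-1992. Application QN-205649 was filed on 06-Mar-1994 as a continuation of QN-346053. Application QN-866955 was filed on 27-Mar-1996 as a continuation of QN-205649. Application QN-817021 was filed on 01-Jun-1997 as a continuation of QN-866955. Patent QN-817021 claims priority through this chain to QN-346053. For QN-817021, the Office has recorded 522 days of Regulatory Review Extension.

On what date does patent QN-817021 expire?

Earliest priority filing: 10 August 1992.
Base term: 10 August 1992 + 15 years → 10 August 2007.
Regulatory Review Extension: 522 days (within the 1031-day cap) → +522 days → 13 January 2009.

January 13, 2009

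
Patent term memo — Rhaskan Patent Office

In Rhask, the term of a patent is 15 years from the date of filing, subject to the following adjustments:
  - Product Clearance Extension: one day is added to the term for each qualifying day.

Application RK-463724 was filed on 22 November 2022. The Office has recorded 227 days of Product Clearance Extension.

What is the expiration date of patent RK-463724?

Base term: filing date + 15 years → 22 November 2037.
Product Clearance Extension: +227 days → 7 July 2038.

July 7, 2038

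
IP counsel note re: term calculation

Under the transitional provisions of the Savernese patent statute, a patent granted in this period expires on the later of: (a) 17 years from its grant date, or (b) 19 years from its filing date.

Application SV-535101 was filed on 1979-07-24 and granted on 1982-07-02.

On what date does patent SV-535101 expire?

(a) grant + 17 years → 2 July 1999.
(b) filing + 19 years → 24 July 1998.
Later of the two: 2 July 1999.

July 2, 1999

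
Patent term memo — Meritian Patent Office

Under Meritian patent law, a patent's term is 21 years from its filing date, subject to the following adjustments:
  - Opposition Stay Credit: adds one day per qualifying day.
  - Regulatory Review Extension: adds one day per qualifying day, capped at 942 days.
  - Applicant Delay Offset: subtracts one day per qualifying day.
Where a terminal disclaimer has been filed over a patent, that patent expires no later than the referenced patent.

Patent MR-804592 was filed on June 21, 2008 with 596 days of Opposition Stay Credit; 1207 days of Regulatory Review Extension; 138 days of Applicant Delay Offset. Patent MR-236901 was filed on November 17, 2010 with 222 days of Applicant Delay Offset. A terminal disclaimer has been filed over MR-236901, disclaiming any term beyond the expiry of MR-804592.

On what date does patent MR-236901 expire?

April 9, 2031

Natural term of MR-236901:
  Base: filing + 21 years → 17 November 2031.
  Applicant Delay Offset: −222 days → 9 April 2031.
Expiry of referenced patent MR-804592:
  Base: filing + 21 years → 21 June 2029.
  Opposition Stay Credit: +596 days → 7 February 2031.
  Regulatory Review Extension: 1207 days claimed exceeds the 942-day cap, so +942 days → 6 September 2033.
  Applicant Delay Offset: −138 days → 21 April 2033.
Terminal disclaimer: MR-236901 expires on the earlier of 9 April 2031 and 21 April 2033.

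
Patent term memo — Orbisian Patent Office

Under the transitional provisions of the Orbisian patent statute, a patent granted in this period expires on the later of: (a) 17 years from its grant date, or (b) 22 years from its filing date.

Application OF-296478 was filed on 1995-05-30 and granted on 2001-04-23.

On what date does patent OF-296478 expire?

2018-04-23

(a) grant + 17 years → 23 April 2018.
(b) filing + 22 years → 30 May 2017.
Later of the two: 23 April 2018.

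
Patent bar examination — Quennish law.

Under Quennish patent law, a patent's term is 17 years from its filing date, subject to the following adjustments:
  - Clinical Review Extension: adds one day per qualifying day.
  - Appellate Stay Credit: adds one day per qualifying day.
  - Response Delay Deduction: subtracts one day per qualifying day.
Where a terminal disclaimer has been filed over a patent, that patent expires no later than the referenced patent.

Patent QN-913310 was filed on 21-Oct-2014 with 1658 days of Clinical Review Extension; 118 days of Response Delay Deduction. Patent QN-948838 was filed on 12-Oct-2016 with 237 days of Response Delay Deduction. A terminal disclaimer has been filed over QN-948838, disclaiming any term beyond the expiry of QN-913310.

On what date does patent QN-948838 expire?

Natural term of QN-948838:
  Base: filing + 17 years → 12 October 2033.
  Response Delay Deduction: −237 days → 17 February 2033.
Expiry of referenced patent QN-913310:
  Base: filing + 17 years → 21 October 2031.
  Clinical Review Extension: +1658 days → 5 May 2036.
  Response Delay Deduction: −118 days → 8 January 2036.
Terminal disclaimer: QN-948838 expires on the earlier of 17 February 2033 and 8 January 2036.

February 17, 2033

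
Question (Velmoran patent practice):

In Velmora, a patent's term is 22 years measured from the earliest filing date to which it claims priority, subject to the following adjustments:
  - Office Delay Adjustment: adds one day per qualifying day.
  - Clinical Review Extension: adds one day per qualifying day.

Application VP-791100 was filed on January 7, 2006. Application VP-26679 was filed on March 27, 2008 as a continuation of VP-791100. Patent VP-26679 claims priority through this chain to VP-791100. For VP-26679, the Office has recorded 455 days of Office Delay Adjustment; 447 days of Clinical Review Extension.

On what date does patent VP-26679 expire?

2030-06-27

Earliest priority filing: 7 January 2006.
Base term: 7 January 2006 + 22 years → 7 January 2028.
Office Delay Adjustment: +455 days → 6 April 2029.
Clinical Review Extension: +447 days → 27 June 2030.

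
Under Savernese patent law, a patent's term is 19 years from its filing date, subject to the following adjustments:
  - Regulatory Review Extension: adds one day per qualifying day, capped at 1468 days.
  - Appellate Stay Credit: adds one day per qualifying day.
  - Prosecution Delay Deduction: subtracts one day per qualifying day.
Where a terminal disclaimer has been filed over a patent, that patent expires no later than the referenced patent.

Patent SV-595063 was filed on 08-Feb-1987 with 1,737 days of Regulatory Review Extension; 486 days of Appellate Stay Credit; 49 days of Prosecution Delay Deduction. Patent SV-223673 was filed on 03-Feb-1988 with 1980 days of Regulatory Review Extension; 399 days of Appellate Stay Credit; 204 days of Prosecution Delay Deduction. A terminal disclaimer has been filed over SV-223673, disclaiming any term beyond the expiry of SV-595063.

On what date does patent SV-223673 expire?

Natural term of SV-223673:
  Base: filing + 19 years → 3 February 2007.
  Regulatory Review Extension: 1980 days claimed exceeds the 1468-day cap, so +1468 days → 10 February 2011.
  Appellate Stay Credit: +399 days → 15 March 2012.
  Prosecution Delay Deduction: −204 days → 24 August 2011.
Expiry of referenced patent SV-595063:
  Base: filing + 19 years → 8 February 2006.
  Regulatory Review Extension: 1737 days claimed exceeds the 1468-day cap, so +1468 days → 15 February 2010.
  Appellate Stay Credit: +486 days → 16 June 2011.
  Prosecution Delay Deduction: −49 days → 28 April 2011.
Terminal disclaimer: SV-223673 expires on the earlier of 24 August 2011 and 28 April 2011.

April 28, 2011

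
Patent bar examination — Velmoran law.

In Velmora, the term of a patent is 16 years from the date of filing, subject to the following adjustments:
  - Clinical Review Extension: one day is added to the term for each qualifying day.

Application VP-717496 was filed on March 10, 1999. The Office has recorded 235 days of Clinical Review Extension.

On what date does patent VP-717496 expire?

2015-10-31

Base term: filing date + 16 years → 10 March 2015.
Clinical Review Extension: +235 days → 31 October 2015.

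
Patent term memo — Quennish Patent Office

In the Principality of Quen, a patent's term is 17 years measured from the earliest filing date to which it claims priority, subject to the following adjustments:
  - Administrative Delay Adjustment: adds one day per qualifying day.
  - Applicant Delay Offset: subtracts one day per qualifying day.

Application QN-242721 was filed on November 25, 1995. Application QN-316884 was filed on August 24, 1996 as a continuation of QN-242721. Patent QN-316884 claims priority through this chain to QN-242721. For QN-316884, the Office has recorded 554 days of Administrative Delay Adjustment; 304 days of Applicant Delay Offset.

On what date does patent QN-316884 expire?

Earliest priority filing: 25 November 1995.
Base term: 25 November 1995 + 17 years → 25 November 2012.
Administrative Delay Adjustment: +554 days → 2 June 2014.
Applicant Delay Offset: −304 days → 2 August 2013.

August 2, 2013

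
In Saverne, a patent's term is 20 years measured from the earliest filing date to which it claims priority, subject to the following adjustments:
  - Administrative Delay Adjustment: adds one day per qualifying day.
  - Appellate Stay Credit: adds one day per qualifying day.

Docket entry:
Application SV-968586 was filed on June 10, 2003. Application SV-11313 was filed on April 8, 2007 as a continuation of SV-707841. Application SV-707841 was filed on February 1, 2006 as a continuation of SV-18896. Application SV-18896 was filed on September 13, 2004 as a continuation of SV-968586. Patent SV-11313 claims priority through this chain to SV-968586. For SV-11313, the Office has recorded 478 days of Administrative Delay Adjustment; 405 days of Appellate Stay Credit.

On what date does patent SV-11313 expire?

Earliest priority filing: 10 June 2003.
Base term: 10 June 2003 + 20 years → 10 June 2023.
Administrative Delay Adjustment: +478 days → 30 September 2024.
Appellate Stay Credit: +405 days → 9 November 2025.

2025-11-09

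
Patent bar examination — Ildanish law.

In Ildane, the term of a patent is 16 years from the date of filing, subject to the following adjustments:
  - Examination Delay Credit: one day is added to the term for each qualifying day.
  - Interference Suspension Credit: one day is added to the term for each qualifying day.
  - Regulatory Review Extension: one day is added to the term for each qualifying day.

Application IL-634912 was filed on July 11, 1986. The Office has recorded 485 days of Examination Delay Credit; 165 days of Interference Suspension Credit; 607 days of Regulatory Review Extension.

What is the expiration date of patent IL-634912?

2005-12-19

Base term: filing date + 16 years → 11 July 2002.
Examination Delay Credit: +485 days → 8 November 2003.
Interference Suspension Credit: +165 days → 21 April 2004.
Regulatory Review Extension: +607 days → 19 December 2005.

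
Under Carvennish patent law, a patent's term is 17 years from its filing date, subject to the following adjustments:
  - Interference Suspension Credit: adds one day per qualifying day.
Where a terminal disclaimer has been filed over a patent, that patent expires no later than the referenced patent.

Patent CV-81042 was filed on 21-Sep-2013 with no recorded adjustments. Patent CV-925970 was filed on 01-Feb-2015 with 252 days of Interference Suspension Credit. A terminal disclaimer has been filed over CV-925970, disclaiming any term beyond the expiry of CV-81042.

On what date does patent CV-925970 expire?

2030-09-21

Natural term of CV-925970:
  Base: filing + 17 years → 1 February 2032.
  Interference Suspension Credit: +252 days → 10 October 2032.
Expiry of referenced patent CV-81042:
  Base: filing + 17 years → 21 September 2030.
Terminal disclaimer: CV-925970 expires on the earlier of 10 October 2032 and 21 September 2030.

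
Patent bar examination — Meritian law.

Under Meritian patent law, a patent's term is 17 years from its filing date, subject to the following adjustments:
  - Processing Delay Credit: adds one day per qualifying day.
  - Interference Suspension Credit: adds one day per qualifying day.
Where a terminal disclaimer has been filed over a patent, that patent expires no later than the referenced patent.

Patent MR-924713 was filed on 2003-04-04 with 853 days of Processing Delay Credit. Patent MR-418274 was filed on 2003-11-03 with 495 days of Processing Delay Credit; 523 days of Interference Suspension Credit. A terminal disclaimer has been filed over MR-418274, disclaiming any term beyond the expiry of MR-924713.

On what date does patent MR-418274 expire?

August 5, 2022

Natural term of MR-418274:
  Base: filing + 17 years → 3 November 2020.
  Processing Delay Credit: +495 days → 13 March 2022.
  Interference Suspension Credit: +523 days → 18 August 2023.
Expiry of referenced patent MR-924713:
  Base: filing + 17 years → 4 April 2020.
  Processing Delay Credit: +853 days → 5 August 2022.
Terminal disclaimer: MR-418274 expires on the earlier of 18 August 2023 and 5 August 2022.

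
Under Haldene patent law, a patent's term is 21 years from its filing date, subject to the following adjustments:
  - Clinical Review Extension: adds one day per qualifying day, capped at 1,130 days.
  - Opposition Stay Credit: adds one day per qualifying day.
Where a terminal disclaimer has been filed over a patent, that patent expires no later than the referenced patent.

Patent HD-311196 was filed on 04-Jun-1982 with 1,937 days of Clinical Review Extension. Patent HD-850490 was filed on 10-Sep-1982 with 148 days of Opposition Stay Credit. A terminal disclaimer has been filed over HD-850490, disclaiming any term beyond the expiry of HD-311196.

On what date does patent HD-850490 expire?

Natural term of HD-850490:
  Base: filing + 21 years → 10 September 2003.
  Opposition Stay Credit: +148 days → 5 February 2004.
Expiry of referenced patent HD-311196:
  Base: filing + 21 years → 4 June 2003.
  Clinical Review Extension: 1937 days claimed exceeds the 1130-day cap, so +1130 days → 8 July 2006.
Terminal disclaimer: HD-850490 expires on the earlier of 5 February 2004 and 8 July 2006.

2004-02-05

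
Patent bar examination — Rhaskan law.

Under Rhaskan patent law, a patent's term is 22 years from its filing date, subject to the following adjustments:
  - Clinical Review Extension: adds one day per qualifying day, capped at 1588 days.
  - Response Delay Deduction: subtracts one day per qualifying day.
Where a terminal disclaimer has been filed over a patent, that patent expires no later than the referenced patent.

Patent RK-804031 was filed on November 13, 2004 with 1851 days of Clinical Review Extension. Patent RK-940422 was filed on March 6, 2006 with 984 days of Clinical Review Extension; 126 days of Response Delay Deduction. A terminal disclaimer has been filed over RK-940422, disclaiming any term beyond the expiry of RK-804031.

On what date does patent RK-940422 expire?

Natural term of RK-940422:
  Base: filing + 22 years → 6 March 2028.
  Clinical Review Extension: 984 days (within the 1588-day cap) → +984 days → 15 November 2030.
  Response Delay Deduction: −126 days → 12 July 2030.
Expiry of referenced patent RK-804031:
  Base: filing + 22 years → 13 November 2026.
  Clinical Review Extension: 1851 days claimed exceeds the 1588-day cap, so +1588 days → 20 March 2031.
Terminal disclaimer: RK-940422 expires on the earlier of 12 July 2030 and 20 March 2031.

July 12, 2030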